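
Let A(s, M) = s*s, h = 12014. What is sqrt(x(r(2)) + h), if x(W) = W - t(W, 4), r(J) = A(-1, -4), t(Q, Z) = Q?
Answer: sqrt(12014) ≈ 109.61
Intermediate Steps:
A(s, M) = s**2
r(J) = 1 (r(J) = (-1)**2 = 1)
x(W) = 0 (x(W) = W - W = 0)
sqrt(x(r(2)) + h) = sqrt(0 + 12014) = sqrt(12014)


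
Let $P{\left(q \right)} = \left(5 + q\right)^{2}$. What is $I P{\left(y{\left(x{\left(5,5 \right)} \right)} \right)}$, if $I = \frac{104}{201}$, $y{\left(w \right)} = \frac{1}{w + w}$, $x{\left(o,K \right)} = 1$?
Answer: $\frac{3146}{201} \approx 15.652$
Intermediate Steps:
$y{\left(w \right)} = \frac{1}{2 w}$
$I = \frac{104}{201}$ ($I = 104 \cdot \frac{1}{201} = \frac{104}{201} \approx 0.51741$)
$I P{\left(y{\left(x{\left(5,5 \right)} \right)} \right)} = \frac{104 \left(5 + \frac{1}{2 \cdot 1}\right)^{2}}{201} = \frac{104 \left(5 + \frac{1}{2} \cdot 1\right)^{2}}{201} = \frac{104 \left(5 + \frac{1}{2}\right)^{2}}{201} = \frac{104 \left(\frac{11}{2}\right)^{2}}{201} = \frac{104}{201} \cdot \frac{121}{4} = \frac{3146}{201}$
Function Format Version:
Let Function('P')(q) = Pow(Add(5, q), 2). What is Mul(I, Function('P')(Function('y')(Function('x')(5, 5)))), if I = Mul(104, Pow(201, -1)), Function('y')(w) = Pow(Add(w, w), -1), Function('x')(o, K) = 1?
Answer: Rational(3146, 201) ≈ 15.652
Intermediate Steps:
Function('y')(w) = Mul(Rational(1, 2), Pow(w, -1)) (Function('y')(w) = Pow(Mul(2, w), -1) = Mul(Rational(1, 2), Pow(w, -1)))
I = Rational(104, 201) (I = Mul(104, Rational(1, 201)) = Rational(104, 201) ≈ 0.51741)
Mul(I, Function('P')(Function('y')(Function('x')(5, 5)))) = Mul(Rational(104, 201), Pow(Add(5, Mul(Rational(1, 2), Pow(1, -1))), 2)) = Mul(Rational(104, 201), Pow(Add(5, Mul(Rational(1, 2), 1)), 2)) = Mul(Rational(104, 201), Pow(Add(5, Rational(1, 2)), 2)) = Mul(Rational(104, 201), Pow(Rational(11, 2), 2)) = Mul(Rational(104, 201), Rational(121, 4)) = Rational(3146, 201)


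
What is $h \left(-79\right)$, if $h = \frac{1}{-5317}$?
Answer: $\frac{79}{5317} \approx 0.014858$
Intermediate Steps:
$h = - \frac{1}{5317} \approx -0.00018808$
$h \left(-79\right) = \left(- \frac{1}{5317}\right) \left(-79\right) = \frac{79}{5317}$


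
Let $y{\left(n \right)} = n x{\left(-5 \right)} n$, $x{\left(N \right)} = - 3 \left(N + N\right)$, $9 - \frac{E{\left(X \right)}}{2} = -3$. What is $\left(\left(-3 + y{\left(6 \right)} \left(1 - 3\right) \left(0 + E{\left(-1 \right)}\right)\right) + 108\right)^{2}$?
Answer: $2676510225$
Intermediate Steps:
$E{\left(X \right)} = 24$ ($E{\left(X \right)} = 18 - -6 = 18 + 6 = 24$)
$x{\left(N \right)} = - 6 N$ ($x{\left(N \right)} = - 3 \cdot 2 N = - 6 N$)
$y{\left(n \right)} = 30 n^{2}$ ($y{\left(n \right)} = n \left(\left(-6\right) \left(-5\right)\right) n = n 30 n = 30 n n = 30 n^{2}$)
$\left(\left(-3 + y{\left(6 \right)} \left(1 - 3\right) \left(0 + E{\left(-1 \right)}\right)\right) + 108\right)^{2} = \left(\left(-3 + 30 \cdot 6^{2} \left(1 - 3\right) \left(0 + 24\right)\right) + 108\right)^{2} = \left(\left(-3 + 30 \cdot 36 \left(\left(-2\right) 24\right)\right) + 108\right)^{2} = \left(\left(-3 + 1080 \left(-48\right)\right) + 108\right)^{2} = \left(\left(-3 - 51840\right) + 108\right)^{2} = \left(-51843 + 108\right)^{2} = \left(-51735\right)^{2} = 2676510225$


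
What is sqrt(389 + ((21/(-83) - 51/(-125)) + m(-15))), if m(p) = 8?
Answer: sqrt(1710000445)/2075 ≈ 19.929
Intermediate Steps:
sqrt(389 + ((21/(-83) - 51/(-125)) + m(-15))) = sqrt(389 + ((21/(-83) - 51/(-125)) + 8)) = sqrt(389 + ((21*(-1/83) - 51*(-1/125)) + 8)) = sqrt(389 + ((-21/83 + 51/125) + 8)) = sqrt(389 + (1608/10375 + 8)) = sqrt(389 + 84608/10375) = sqrt(4120483/10375) = sqrt(1710000445)/2075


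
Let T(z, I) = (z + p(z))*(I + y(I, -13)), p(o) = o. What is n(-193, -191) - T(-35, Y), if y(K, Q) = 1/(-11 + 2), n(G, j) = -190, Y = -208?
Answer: -132820/9 ≈ -14758.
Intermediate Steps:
y(K, Q) = -⅑ (y(K, Q) = 1/(-9) = -⅑)
T(z, I) = 2*z*(-⅑ + I) (T(z, I) = (z + z)*(I - ⅑) = (2*z)*(-⅑ + I) = 2*z*(-⅑ + I))
n(-193, -191) - T(-35, Y) = -190 - 2*(-35)*(-1 + 9*(-208))/9 = -190 - 2*(-35)*(-1 - 1872)/9 = -190 - 2*(-35)*(-1873)/9 = -190 - 1*131110/9 = -190 - 131110/9 = -132820/9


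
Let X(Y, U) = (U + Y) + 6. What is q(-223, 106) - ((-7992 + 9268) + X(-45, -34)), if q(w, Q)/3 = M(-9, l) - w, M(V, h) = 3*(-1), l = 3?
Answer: -543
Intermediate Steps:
M(V, h) = -3
X(Y, U) = 6 + U + Y
q(w, Q) = -9 - 3*w (q(w, Q) = 3*(-3 - w) = -9 - 3*w)
q(-223, 106) - ((-7992 + 9268) + X(-45, -34)) = (-9 - 3*(-223)) - ((-7992 + 9268) + (6 - 34 - 45)) = (-9 + 669) - (1276 - 73) = 660 - 1*1203 = 660 - 1203 = -543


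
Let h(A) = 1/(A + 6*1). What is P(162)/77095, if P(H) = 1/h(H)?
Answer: 168/77095 ≈ 0.0021791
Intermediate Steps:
h(A) = 1/(6 + A) (h(A) = 1/(A + 6) = 1/(6 + A))
P(H) = 6 + H (P(H) = 1/(1/(6 + H)) = 6 + H)
P(162)/77095 = (6 + 162)/77095 = 168*(1/77095) = 168/77095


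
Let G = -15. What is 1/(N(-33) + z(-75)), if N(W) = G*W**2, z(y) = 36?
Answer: -1/16299 ≈ -6.1353e-5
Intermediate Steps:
N(W) = -15*W**2
1/(N(-33) + z(-75)) = 1/(-15*(-33)**2 + 36) = 1/(-15*1089 + 36) = 1/(-16335 + 36) = 1/(-16299) = -1/16299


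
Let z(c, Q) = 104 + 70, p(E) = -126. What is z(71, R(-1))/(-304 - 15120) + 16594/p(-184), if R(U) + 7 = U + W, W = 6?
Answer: -63991945/485856 ≈ -131.71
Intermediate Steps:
R(U) = -1 + U (R(U) = -7 + (U + 6) = -7 + (6 + U) = -1 + U)
z(c, Q) = 174
z(71, R(-1))/(-304 - 15120) + 16594/p(-184) = 174/(-304 - 15120) + 16594/(-126) = 174/(-15424) + 16594*(-1/126) = 174*(-1/15424) - 8297/63 = -87/7712 - 8297/63 = -63991945/485856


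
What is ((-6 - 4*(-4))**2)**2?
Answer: 10000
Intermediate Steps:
((-6 - 4*(-4))**2)**2 = ((-6 + 16)**2)**2 = (10**2)**2 = 100**2 = 10000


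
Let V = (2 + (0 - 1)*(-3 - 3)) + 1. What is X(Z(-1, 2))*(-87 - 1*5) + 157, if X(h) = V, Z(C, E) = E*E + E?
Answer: -671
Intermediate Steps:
Z(C, E) = E + E² (Z(C, E) = E² + E = E + E²)
V = 9 (V = (2 - 1*(-6)) + 1 = (2 + 6) + 1 = 8 + 1 = 9)
X(h) = 9
X(Z(-1, 2))*(-87 - 1*5) + 157 = 9*(-87 - 1*5) + 157 = 9*(-87 - 5) + 157 = 9*(-92) + 157 = -828 + 157 = -671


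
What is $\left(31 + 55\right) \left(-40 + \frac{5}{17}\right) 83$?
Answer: $- \frac{4818150}{17} \approx -2.8342 \cdot 10^{5}$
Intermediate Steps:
$\left(31 + 55\right) \left(-40 + \frac{5}{17}\right) 83 = 86 \left(-40 + 5 \cdot \frac{1}{17}\right) 83 = 86 \left(-40 + \frac{5}{17}\right) 83 = 86 \left(- \frac{675}{17}\right) 83 = \left(- \frac{58050}{17}\right) 83 = - \frac{4818150}{17}$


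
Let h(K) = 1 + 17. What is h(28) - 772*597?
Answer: -460866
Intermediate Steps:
h(K) = 18
h(28) - 772*597 = 18 - 772*597 = 18 - 460884 = -460866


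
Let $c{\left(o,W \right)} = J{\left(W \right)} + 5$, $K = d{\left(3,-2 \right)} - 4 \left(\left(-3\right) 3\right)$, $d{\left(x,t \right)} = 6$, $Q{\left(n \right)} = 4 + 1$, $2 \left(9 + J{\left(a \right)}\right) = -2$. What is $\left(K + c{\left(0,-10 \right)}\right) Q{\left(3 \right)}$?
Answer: $185$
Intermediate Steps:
$J{\left(a \right)} = -10$ ($J{\left(a \right)} = -9 + \frac{1}{2} \left(-2\right) = -9 - 1 = -10$)
$Q{\left(n \right)} = 5$
$K = 42$ ($K = 6 - 4 \left(\left(-3\right) 3\right) = 6 - -36 = 6 + 36 = 42$)
$c{\left(o,W \right)} = -5$ ($c{\left(o,W \right)} = -10 + 5 = -5$)
$\left(K + c{\left(0,-10 \right)}\right) Q{\left(3 \right)} = \left(42 - 5\right) 5 = 37 \cdot 5 = 185$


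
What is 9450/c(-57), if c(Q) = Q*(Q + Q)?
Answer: 525/361 ≈ 1.4543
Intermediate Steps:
c(Q) = 2*Q² (c(Q) = Q*(2*Q) = 2*Q²)
9450/c(-57) = 9450/((2*(-57)²)) = 9450/((2*3249)) = 9450/6498 = 9450*(1/6498) = 525/361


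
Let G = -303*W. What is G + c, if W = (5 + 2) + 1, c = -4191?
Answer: -6615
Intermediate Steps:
W = 8 (W = 7 + 1 = 8)
G = -2424 (G = -303*8 = -2424)
G + c = -2424 - 4191 = -6615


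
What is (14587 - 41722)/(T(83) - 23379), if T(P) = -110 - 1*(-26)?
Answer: 1005/869 ≈ 1.1565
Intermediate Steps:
T(P) = -84 (T(P) = -110 + 26 = -84)
(14587 - 41722)/(T(83) - 23379) = (14587 - 41722)/(-84 - 23379) = -27135/(-23463) = -27135*(-1/23463) = 1005/869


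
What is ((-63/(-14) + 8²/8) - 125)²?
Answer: 50625/4 ≈ 12656.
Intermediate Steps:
((-63/(-14) + 8²/8) - 125)² = ((-63*(-1/14) + 64*(⅛)) - 125)² = ((9/2 + 8) - 125)² = (25/2 - 125)² = (-225/2)² = 50625/4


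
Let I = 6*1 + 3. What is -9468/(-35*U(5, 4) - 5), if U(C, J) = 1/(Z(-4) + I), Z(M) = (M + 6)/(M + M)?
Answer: 1052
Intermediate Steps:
Z(M) = (6 + M)/(2*M) (Z(M) = (6 + M)/((2*M)) = (6 + M)*(1/(2*M)) = (6 + M)/(2*M))
I = 9 (I = 6 + 3 = 9)
U(C, J) = 4/35 (U(C, J) = 1/((½)*(6 - 4)/(-4) + 9) = 1/((½)*(-¼)*2 + 9) = 1/(-¼ + 9) = 1/(35/4) = 4/35)
-9468/(-35*U(5, 4) - 5) = -9468/(-35*4/35 - 5) = -9468/(-4 - 5) = -9468/(-9) = -9468*(-⅑) = 1052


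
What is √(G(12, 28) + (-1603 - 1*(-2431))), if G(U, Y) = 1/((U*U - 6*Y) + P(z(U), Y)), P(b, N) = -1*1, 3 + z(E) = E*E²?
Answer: √20699/5 ≈ 28.774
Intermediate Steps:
z(E) = -3 + E³ (z(E) = -3 + E*E² = -3 + E³)
P(b, N) = -1
G(U, Y) = 1/(-1 + U² - 6*Y) (G(U, Y) = 1/((U*U - 6*Y) - 1) = 1/((U² - 6*Y) - 1) = 1/(-1 + U² - 6*Y))
√(G(12, 28) + (-1603 - 1*(-2431))) = √(1/(-1 + 12² - 6*28) + (-1603 - 1*(-2431))) = √(1/(-1 + 144 - 168) + (-1603 + 2431)) = √(1/(-25) + 828) = √(-1/25 + 828) = √(20699/25) = √20699/5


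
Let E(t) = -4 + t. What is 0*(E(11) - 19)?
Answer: 0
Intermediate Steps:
0*(E(11) - 19) = 0*((-4 + 11) - 19) = 0*(7 - 19) = 0*(-12) = 0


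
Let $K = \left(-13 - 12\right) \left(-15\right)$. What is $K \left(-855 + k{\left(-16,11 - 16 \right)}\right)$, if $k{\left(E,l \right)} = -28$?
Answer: $-331125$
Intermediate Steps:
$K = 375$ ($K = \left(-25\right) \left(-15\right) = 375$)
$K \left(-855 + k{\left(-16,11 - 16 \right)}\right) = 375 \left(-855 - 28\right) = 375 \left(-883\right) = -331125$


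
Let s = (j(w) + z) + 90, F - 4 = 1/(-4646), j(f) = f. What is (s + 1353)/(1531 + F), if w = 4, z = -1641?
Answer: -901324/7131609 ≈ -0.12638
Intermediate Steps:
F = 18583/4646 (F = 4 + 1/(-4646) = 4 - 1/4646 = 18583/4646 ≈ 3.9998)
s = -1547 (s = (4 - 1641) + 90 = -1637 + 90 = -1547)
(s + 1353)/(1531 + F) = (-1547 + 1353)/(1531 + 18583/4646) = -194/7131609/4646 = -194*4646/7131609 = -901324/7131609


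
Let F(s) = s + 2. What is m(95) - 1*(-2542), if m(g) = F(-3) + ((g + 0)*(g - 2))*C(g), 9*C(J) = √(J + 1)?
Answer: 2541 + 11780*√6/3 ≈ 12159.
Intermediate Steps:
F(s) = 2 + s
C(J) = √(1 + J)/9 (C(J) = √(J + 1)/9 = √(1 + J)/9)
m(g) = -1 + g*√(1 + g)*(-2 + g)/9 (m(g) = (2 - 3) + ((g + 0)*(g - 2))*(√(1 + g)/9) = -1 + (g*(-2 + g))*(√(1 + g)/9) = -1 + g*√(1 + g)*(-2 + g)/9)
m(95) - 1*(-2542) = (-1 - 2/9*95*√(1 + 95) + (⅑)*95²*√(1 + 95)) - 1*(-2542) = (-1 - 2/9*95*√96 + (⅑)*9025*√96) + 2542 = (-1 - 2/9*95*4*√6 + (⅑)*9025*(4*√6)) + 2542 = (-1 - 760*√6/9 + 36100*√6/9) + 2542 = (-1 + 11780*√6/3) + 2542 = 2541 + 11780*√6/3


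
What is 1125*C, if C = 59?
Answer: 66375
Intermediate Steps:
1125*C = 1125*59 = 66375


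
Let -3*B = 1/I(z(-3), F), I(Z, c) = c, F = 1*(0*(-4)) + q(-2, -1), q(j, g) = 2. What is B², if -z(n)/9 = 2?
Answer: 1/36 ≈ 0.027778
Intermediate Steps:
F = 2 (F = 1*(0*(-4)) + 2 = 1*0 + 2 = 0 + 2 = 2)
z(n) = -18 (z(n) = -9*2 = -18)
B = -⅙ (B = -⅓/2 = -⅓*½ = -⅙ ≈ -0.16667)
B² = (-⅙)² = 1/36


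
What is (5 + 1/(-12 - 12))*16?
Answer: 238/3 ≈ 79.333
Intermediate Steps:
(5 + 1/(-12 - 12))*16 = (5 + 1/(-24))*16 = (5 - 1/24)*16 = (119/24)*16 = 238/3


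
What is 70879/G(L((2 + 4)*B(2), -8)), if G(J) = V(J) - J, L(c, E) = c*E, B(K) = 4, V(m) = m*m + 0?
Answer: 70879/37056 ≈ 1.9128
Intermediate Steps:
V(m) = m**2 (V(m) = m**2 + 0 = m**2)
L(c, E) = E*c
G(J) = J**2 - J
70879/G(L((2 + 4)*B(2), -8)) = 70879/(((-8*(2 + 4)*4)*(-1 - 8*(2 + 4)*4))) = 70879/(((-48*4)*(-1 - 48*4))) = 70879/(((-8*24)*(-1 - 8*24))) = 70879/((-192*(-1 - 192))) = 70879/((-192*(-193))) = 70879/37056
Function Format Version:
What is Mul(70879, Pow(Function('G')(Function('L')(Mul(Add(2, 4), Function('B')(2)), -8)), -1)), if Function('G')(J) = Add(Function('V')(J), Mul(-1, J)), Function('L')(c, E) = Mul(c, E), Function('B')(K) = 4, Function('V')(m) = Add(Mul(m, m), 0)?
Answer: Rational(70879, 37056) ≈ 1.9128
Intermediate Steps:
Function('V')(m) = Pow(m, 2) (Function('V')(m) = Add(Pow(m, 2), 0) = Pow(m, 2))
Function('L')(c, E) = Mul(E, c)
Function('G')(J) = Add(Pow(J, 2), Mul(-1, J))
Mul(70879, Pow(Function('G')(Function('L')(Mul(Add(2, 4), Function('B')(2)), -8)), -1)) = Mul(70879, Pow(Mul(Mul(-8, Mul(Add(2, 4), 4)), Add(-1, Mul(-8, Mul(Add(2, 4), 4)))), -1)) = Mul(70879, Pow(Mul(Mul(-8, Mul(6, 4)), Add(-1, Mul(-8, Mul(6, 4)))), -1)) = Mul(70879, Pow(Mul(Mul(-8, 24), Add(-1, Mul(-8, 24))), -1)) = Mul(70879, Pow(Mul(-192, Add(-1, -192)), -1)) = Mul(70879, Pow(Mul(-192, -193), -1)) = Mul(70879, Pow(37056, -1)) = Mul(70879, Rational(1, 37056)) = Rational(70879, 37056)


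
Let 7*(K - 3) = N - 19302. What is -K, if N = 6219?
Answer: 1866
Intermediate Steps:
K = -1866 (K = 3 + (6219 - 19302)/7 = 3 + (⅐)*(-13083) = 3 - 1869 = -1866)
-K = -1*(-1866) = 1866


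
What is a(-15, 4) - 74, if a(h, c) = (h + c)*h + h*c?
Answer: 31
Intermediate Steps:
a(h, c) = c*h + h*(c + h) (a(h, c) = (c + h)*h + c*h = h*(c + h) + c*h = c*h + h*(c + h))
a(-15, 4) - 74 = -15*(-15 + 2*4) - 74 = -15*(-15 + 8) - 74 = -15*(-7) - 74 = 105 - 74 = 31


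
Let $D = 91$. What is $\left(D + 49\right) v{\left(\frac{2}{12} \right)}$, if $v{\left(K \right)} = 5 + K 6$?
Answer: $840$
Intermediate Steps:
$v{\left(K \right)} = 5 + 6 K$
$\left(D + 49\right) v{\left(\frac{2}{12} \right)} = \left(91 + 49\right) \left(5 + 6 \cdot \frac{2}{12}\right) = 140 \left(5 + 6 \cdot 2 \cdot \frac{1}{12}\right) = 140 \left(5 + 6 \cdot \frac{1}{6}\right) = 140 \left(5 + 1\right) = 140 \cdot 6 = 840$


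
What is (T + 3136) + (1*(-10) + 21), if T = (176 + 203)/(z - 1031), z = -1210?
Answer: 7052048/2241 ≈ 3146.8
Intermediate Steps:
T = -379/2241 (T = (176 + 203)/(-1210 - 1031) = 379/(-2241) = 379*(-1/2241) = -379/2241 ≈ -0.16912)
(T + 3136) + (1*(-10) + 21) = (-379/2241 + 3136) + (1*(-10) + 21) = 7027397/2241 + (-10 + 21) = 7027397/2241 + 11 = 7052048/2241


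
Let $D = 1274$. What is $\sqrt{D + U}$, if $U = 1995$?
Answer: $\sqrt{3269} \approx 57.175$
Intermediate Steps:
$\sqrt{D + U} = \sqrt{1274 + 1995} = \sqrt{3269}$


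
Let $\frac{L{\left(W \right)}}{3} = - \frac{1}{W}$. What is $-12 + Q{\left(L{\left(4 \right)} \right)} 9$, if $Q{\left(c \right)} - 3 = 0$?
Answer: $15$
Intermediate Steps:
$L{\left(W \right)} = - \frac{3}{W}$ ($L{\left(W \right)} = 3 \left(- \frac{1}{W}\right) = - \frac{3}{W}$)
$Q{\left(c \right)} = 3$ ($Q{\left(c \right)} = 3 + 0 = 3$)
$-12 + Q{\left(L{\left(4 \right)} \right)} 9 = -12 + 3 \cdot 9 = -12 + 27 = 15$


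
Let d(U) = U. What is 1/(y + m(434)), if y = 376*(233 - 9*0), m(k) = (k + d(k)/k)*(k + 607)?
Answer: 1/540443 ≈ 1.8503e-6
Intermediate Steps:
m(k) = (1 + k)*(607 + k) (m(k) = (k + k/k)*(k + 607) = (k + 1)*(607 + k) = (1 + k)*(607 + k))
y = 87608 (y = 376*(233 + 0) = 376*233 = 87608)
1/(y + m(434)) = 1/(87608 + (607 + 434² + 608*434)) = 1/(87608 + (607 + 188356 + 263872)) = 1/(87608 + 452835) = 1/540443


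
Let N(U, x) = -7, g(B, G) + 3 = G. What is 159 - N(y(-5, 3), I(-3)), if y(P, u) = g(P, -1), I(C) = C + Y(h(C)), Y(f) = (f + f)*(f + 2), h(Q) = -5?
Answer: 166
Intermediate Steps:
g(B, G) = -3 + G
Y(f) = 2*f*(2 + f) (Y(f) = (2*f)*(2 + f) = 2*f*(2 + f))
I(C) = 30 + C (I(C) = C + 2*(-5)*(2 - 5) = C + 2*(-5)*(-3) = C + 30 = 30 + C)
y(P, u) = -4 (y(P, u) = -3 - 1 = -4)
159 - N(y(-5, 3), I(-3)) = 159 - 1*(-7) = 159 + 7 = 166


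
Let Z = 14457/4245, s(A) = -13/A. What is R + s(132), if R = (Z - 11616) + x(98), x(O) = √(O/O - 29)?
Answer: -2169018767/186780 + 2*I*√7 ≈ -11613.0 + 5.2915*I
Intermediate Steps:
x(O) = 2*I*√7 (x(O) = √(1 - 29) = √(-28) = 2*I*√7)
Z = 4819/1415 (Z = 14457*(1/4245) = 4819/1415 ≈ 3.4057)
R = -16431821/1415 + 2*I*√7 (R = (4819/1415 - 11616) + 2*I*√7 = -16431821/1415 + 2*I*√7 ≈ -11613.0 + 5.2915*I)
R + s(132) = (-16431821/1415 + 2*I*√7) - 13/132 = -2169018767/186780 + 2*I*√7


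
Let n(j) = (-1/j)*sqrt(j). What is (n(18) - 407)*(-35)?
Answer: 14245 + 35*sqrt(2)/6 ≈ 14253.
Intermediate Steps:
n(j) = -1/sqrt(j)
(n(18) - 407)*(-35) = (-1/sqrt(18) - 407)*(-35) = (-sqrt(2)/6 - 407)*(-35) = (-407 - sqrt(2)/6)*(-35) = 14245 + 35*sqrt(2)/6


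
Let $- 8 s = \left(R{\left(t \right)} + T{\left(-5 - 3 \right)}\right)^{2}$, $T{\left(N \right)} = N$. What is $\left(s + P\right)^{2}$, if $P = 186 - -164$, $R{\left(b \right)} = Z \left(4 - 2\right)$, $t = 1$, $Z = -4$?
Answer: $101124$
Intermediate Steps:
$R{\left(b \right)} = -8$ ($R{\left(b \right)} = - 4 \left(4 - 2\right) = \left(-4\right) 2 = -8$)
$s = -32$ ($s = - \frac{\left(-8 - 8\right)^{2}}{8} = - \frac{\left(-16\right)^{2}}{8} = \left(- \frac{1}{8}\right) 256 = -32$)
$P = 350$ ($P = 186 + 164 = 350$)
$\left(s + P\right)^{2} = \left(-32 + 350\right)^{2} = 318^{2} = 101124$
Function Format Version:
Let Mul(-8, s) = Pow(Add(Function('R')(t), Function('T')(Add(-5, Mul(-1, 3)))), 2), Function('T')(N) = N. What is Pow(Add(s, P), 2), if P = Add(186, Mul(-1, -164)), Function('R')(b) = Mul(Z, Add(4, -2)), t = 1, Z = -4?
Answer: 101124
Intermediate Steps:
Function('R')(b) = -8 (Function('R')(b) = Mul(-4, Add(4, -2)) = Mul(-4, 2) = -8)
s = -32 (s = Mul(Rational(-1, 8), Pow(Add(-8, Add(-5, Mul(-1, 3))), 2)) = Mul(Rational(-1, 8), Pow(Add(-8, Add(-5, -3)), 2)) = Mul(Rational(-1, 8), Pow(Add(-8, -8), 2)) = Mul(Rational(-1, 8), Pow(-16, 2)) = Mul(Rational(-1, 8), 256) = -32)
P = 350 (P = Add(186, 164) = 350)
Pow(Add(s, P), 2) = Pow(Add(-32, 350), 2) = Pow(318, 2) = 101124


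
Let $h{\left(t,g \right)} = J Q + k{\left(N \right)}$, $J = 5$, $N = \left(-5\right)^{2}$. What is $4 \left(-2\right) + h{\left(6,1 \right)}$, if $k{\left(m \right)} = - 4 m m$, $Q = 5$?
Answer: $-2483$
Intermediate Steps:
$N = 25$
$k{\left(m \right)} = - 4 m^{2}$
$h{\left(t,g \right)} = -2475$ ($h{\left(t,g \right)} = 5 \cdot 5 - 4 \cdot 25^{2} = 25 - 2500 = -2475$)
$4 \left(-2\right) + h{\left(6,1 \right)} = 4 \left(-2\right) - 2475 = -8 - 2475 = -2483$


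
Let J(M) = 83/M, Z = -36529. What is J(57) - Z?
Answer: 2082236/57 ≈ 36530.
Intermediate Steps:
J(57) - Z = 83/57 - 1*(-36529) = 83*(1/57) + 36529 = 83/57 + 36529 = 2082236/57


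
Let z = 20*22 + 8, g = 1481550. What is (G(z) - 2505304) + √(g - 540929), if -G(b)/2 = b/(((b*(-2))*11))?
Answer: -27558343/11 + √940621 ≈ -2.5043e+6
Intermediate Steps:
z = 448 (z = 440 + 8 = 448)
G(b) = 1/11 (G(b) = -2*b/((b*(-2))*11) = -2*b/(-2*b*11) = -2*b/((-22*b)) = -2*b*(-1/(22*b)) = -2*(-1/22) = 1/11)
(G(z) - 2505304) + √(g - 540929) = (1/11 - 2505304) + √(1481550 - 540929) = -27558343/11 + √940621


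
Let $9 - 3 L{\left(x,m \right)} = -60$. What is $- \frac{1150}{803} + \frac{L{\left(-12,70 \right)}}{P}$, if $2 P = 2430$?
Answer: $- \frac{1378781}{975645} \approx -1.4132$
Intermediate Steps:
$P = 1215$ ($P = \frac{1}{2} \cdot 2430 = 1215$)
$L{\left(x,m \right)} = 23$ ($L{\left(x,m \right)} = 3 - -20 = 3 + 20 = 23$)
$- \frac{1150}{803} + \frac{L{\left(-12,70 \right)}}{P} = - \frac{1150}{803} + \frac{23}{1215} = - \frac{1378781}{975645}$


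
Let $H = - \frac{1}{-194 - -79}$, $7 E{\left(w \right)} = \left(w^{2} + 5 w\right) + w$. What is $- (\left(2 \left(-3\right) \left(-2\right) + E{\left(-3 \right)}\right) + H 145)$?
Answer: $- \frac{1928}{161} \approx -11.975$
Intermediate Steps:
$E{\left(w \right)} = \frac{w^{2}}{7} + \frac{6 w}{7}$ ($E{\left(w \right)} = \frac{\left(w^{2} + 5 w\right) + w}{7} = \frac{w^{2} + 6 w}{7} = \frac{w^{2}}{7} + \frac{6 w}{7}$)
$H = \frac{1}{115}$ ($H = - \frac{1}{-194 + 79} = - \frac{1}{-115} = \left(-1\right) \left(- \frac{1}{115}\right) = \frac{1}{115} \approx 0.0086956$)
$- (\left(2 \left(-3\right) \left(-2\right) + E{\left(-3 \right)}\right) + H 145) = - (\left(2 \left(-3\right) \left(-2\right) + \frac{1}{7} \left(-3\right) \left(6 - 3\right)\right) + \frac{1}{115} \cdot 145) = - (\left(\left(-6\right) \left(-2\right) + \frac{1}{7} \left(-3\right) 3\right) + \frac{29}{23}) = - (\left(12 - \frac{9}{7}\right) + \frac{29}{23}) = - (\frac{75}{7} + \frac{29}{23}) = \left(-1\right) \frac{1928}{161} = - \frac{1928}{161}$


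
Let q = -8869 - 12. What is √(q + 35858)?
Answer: √26977 ≈ 164.25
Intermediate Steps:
q = -8881
√(q + 35858) = √(-8881 + 35858) = √26977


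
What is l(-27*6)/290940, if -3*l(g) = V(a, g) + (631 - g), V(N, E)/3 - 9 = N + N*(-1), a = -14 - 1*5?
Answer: -41/43641 ≈ -0.00093948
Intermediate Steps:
a = -19 (a = -14 - 5 = -19)
V(N, E) = 27 (V(N, E) = 27 + 3*(N + N*(-1)) = 27 + 3*(N - N) = 27 + 3*0 = 27 + 0 = 27)
l(g) = -658/3 + g/3 (l(g) = -(27 + (631 - g))/3 = -(658 - g)/3 = -658/3 + g/3)
l(-27*6)/290940 = (-658/3 + (-27*6)/3)/290940 = (-658/3 + (1/3)*(-162))*(1/290940) = (-658/3 - 54)*(1/290940) = -820/3*1/290940 = -41/43641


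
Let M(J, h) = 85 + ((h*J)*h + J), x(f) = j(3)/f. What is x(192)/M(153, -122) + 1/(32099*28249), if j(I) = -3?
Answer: -761005291/132169435200383360 ≈ -5.7578e-9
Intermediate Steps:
x(f) = -3/f
M(J, h) = 85 + J + J*h² (M(J, h) = 85 + ((J*h)*h + J) = 85 + (J*h² + J) = 85 + (J + J*h²) = 85 + J + J*h²)
x(192)/M(153, -122) + 1/(32099*28249) = (-3/192)/(85 + 153 + 153*(-122)²) + 1/(32099*28249) = (-3*1/192)/(85 + 153 + 153*14884) + (1/32099)*(1/28249) = -1/(64*(85 + 153 + 2277252)) + 1/906764651 = -1/64/2277490 + 1/906764651 = -1/64*1/2277490 + 1/906764651 = -1/145759360 + 1/906764651 = -761005291/132169435200383360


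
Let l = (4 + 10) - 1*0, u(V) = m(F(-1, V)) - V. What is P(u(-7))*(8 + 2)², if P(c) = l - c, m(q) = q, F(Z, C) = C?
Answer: 1400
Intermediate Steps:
u(V) = 0 (u(V) = V - V = 0)
l = 14 (l = 14 + 0 = 14)
P(c) = 14 - c
P(u(-7))*(8 + 2)² = (14 - 1*0)*(8 + 2)² = (14 + 0)*10² = 14*100 = 1400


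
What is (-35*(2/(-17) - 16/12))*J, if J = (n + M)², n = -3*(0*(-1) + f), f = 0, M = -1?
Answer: 2590/51 ≈ 50.784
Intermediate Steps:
n = 0 (n = -3*(0*(-1) + 0) = -3*(0 + 0) = -3*0 = 0)
J = 1 (J = (0 - 1)² = (-1)² = 1)
(-35*(2/(-17) - 16/12))*J = -35*(2/(-17) - 16/12)*1 = -35*(2*(-1/17) - 16*1/12)*1 = -35*(-2/17 - 4/3)*1 = -35*(-74/51)*1 = (2590/51)*1 = 2590/51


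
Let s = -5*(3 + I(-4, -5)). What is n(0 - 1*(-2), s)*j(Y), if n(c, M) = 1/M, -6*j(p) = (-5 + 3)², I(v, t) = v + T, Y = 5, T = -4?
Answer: -2/75 ≈ -0.026667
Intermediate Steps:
I(v, t) = -4 + v (I(v, t) = v - 4 = -4 + v)
s = 25 (s = -5*(3 + (-4 - 4)) = -5*(3 - 8) = -5*(-5) = 25)
j(p) = -⅔ (j(p) = -(-5 + 3)²/6 = -⅙*(-2)² = -⅙*4 = -⅔)
n(0 - 1*(-2), s)*j(Y) = -⅔/25 = (1/25)*(-⅔) = -2/75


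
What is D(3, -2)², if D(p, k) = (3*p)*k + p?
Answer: 225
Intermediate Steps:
D(p, k) = p + 3*k*p (D(p, k) = 3*k*p + p = p + 3*k*p)
D(3, -2)² = (3*(1 + 3*(-2)))² = (3*(1 - 6))² = (3*(-5))² = (-15)² = 225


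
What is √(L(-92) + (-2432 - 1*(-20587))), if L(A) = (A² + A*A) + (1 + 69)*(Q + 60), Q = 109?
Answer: √46913 ≈ 216.59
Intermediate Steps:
L(A) = 11830 + 2*A² (L(A) = (A² + A*A) + (1 + 69)*(109 + 60) = (A² + A²) + 70*169 = 2*A² + 11830 = 11830 + 2*A²)
√(L(-92) + (-2432 - 1*(-20587))) = √((11830 + 2*(-92)²) + (-2432 - 1*(-20587))) = √((11830 + 2*8464) + (-2432 + 20587)) = √((11830 + 16928) + 18155) = √(28758 + 18155) = √46913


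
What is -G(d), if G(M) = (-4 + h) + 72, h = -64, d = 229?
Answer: -4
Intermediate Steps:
G(M) = 4 (G(M) = (-4 - 64) + 72 = -68 + 72 = 4)
-G(d) = -1*4 = -4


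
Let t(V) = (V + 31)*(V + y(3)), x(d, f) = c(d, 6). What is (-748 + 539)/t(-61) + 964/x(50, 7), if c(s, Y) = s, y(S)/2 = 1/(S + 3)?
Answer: 174403/9100 ≈ 19.165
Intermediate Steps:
y(S) = 2/(3 + S) (y(S) = 2/(S + 3) = 2/(3 + S))
x(d, f) = d
t(V) = (31 + V)*(1/3 + V) (t(V) = (V + 31)*(V + 2/(3 + 3)) = (31 + V)*(V + 2/6) = (31 + V)*(V + 2*(1/6)) = (31 + V)*(V + 1/3) = (31 + V)*(1/3 + V))
(-748 + 539)/t(-61) + 964/x(50, 7) = (-748 + 539)/(31/3 + (-61)**2 + (94/3)*(-61)) + 964/50 = -209/(31/3 + 3721 - 5734/3) + 964*(1/50) = -209/1820 + 482/25 = 174403/9100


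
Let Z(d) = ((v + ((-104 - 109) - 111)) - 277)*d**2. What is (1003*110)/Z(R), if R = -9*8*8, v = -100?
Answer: -55165/116287488 ≈ -0.00047438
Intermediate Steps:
R = -576 (R = -72*8 = -576)
Z(d) = -701*d**2 (Z(d) = ((-100 + ((-104 - 109) - 111)) - 277)*d**2 = ((-100 + (-213 - 111)) - 277)*d**2 = ((-100 - 324) - 277)*d**2 = (-424 - 277)*d**2 = -701*d**2)
(1003*110)/Z(R) = (1003*110)/((-701*(-576)**2)) = 110330/((-701*331776)) = 110330/(-232574976) = 110330*(-1/232574976) = -55165/116287488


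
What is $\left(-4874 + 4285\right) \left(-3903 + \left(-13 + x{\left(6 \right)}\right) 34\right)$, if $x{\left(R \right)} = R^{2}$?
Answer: $1838269$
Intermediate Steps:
$\left(-4874 + 4285\right) \left(-3903 + \left(-13 + x{\left(6 \right)}\right) 34\right) = \left(-4874 + 4285\right) \left(-3903 + \left(-13 + 6^{2}\right) 34\right) = - 589 \left(-3903 + \left(-13 + 36\right) 34\right) = - 589 \left(-3903 + 23 \cdot 34\right) = - 589 \left(-3903 + 782\right) = \left(-589\right) \left(-3121\right) = 1838269$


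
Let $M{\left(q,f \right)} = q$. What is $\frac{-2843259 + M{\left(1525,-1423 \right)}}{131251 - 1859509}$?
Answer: $\frac{202981}{123447} \approx 1.6443$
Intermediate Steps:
$\frac{-2843259 + M{\left(1525,-1423 \right)}}{131251 - 1859509} = \frac{-2843259 + 1525}{131251 - 1859509} = - \frac{2841734}{-1728258} = \left(-2841734\right) \left(- \frac{1}{1728258}\right) = \frac{202981}{123447}$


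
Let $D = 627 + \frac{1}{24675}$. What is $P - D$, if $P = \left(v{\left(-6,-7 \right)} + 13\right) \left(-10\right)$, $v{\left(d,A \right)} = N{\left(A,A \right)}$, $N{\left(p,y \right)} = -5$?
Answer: $- \frac{17445226}{24675} \approx -707.0$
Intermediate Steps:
$v{\left(d,A \right)} = -5$
$P = -80$ ($P = \left(-5 + 13\right) \left(-10\right) = 8 \left(-10\right) = -80$)
$D = \frac{15471226}{24675}$ ($D = 627 + \frac{1}{24675} = \frac{15471226}{24675} \approx 627.0$)
$P - D = -80 - \frac{15471226}{24675} = - \frac{17445226}{24675}$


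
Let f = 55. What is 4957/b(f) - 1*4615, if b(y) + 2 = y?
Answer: -239638/53 ≈ -4521.5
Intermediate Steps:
b(y) = -2 + y
4957/b(f) - 1*4615 = 4957/(-2 + 55) - 1*4615 = 4957/53 - 4615 = -239638/53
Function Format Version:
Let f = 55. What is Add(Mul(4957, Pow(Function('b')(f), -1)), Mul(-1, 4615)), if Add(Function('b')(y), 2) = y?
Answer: Rational(-239638, 53) ≈ -4521.5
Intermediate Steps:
Function('b')(y) = Add(-2, y)
Add(Mul(4957, Pow(Function('b')(f), -1)), Mul(-1, 4615)) = Add(Mul(4957, Pow(Add(-2, 55), -1)), Mul(-1, 4615)) = Add(Mul(4957, Pow(53, -1)), -4615) = Add(Mul(4957, Rational(1, 53)), -4615) = Add(Rational(4957, 53), -4615) = Rational(-239638, 53)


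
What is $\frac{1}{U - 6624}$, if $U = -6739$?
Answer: $- \frac{1}{13363} \approx -7.4834 \cdot 10^{-5}$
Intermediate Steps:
$\frac{1}{U - 6624} = \frac{1}{-6739 - 6624} = \frac{1}{-13363} = - \frac{1}{13363}$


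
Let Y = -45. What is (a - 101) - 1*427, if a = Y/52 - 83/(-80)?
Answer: -548941/1040 ≈ -527.83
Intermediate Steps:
a = 179/1040 (a = -45/52 - 83/(-80) = -45*1/52 - 83*(-1/80) = -45/52 + 83/80 = 179/1040 ≈ 0.17212)
(a - 101) - 1*427 = (179/1040 - 101) - 1*427 = -104861/1040 - 427 = -548941/1040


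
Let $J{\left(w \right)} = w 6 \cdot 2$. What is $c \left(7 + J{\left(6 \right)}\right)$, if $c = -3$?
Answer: $-237$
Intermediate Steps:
$J{\left(w \right)} = 12 w$ ($J{\left(w \right)} = 6 w 2 = 12 w$)
$c \left(7 + J{\left(6 \right)}\right) = - 3 \left(7 + 12 \cdot 6\right) = - 3 \left(7 + 72\right) = \left(-3\right) 79 = -237$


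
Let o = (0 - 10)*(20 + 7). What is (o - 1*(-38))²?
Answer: 53824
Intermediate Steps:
o = -270 (o = -10*27 = -270)
(o - 1*(-38))² = (-270 - 1*(-38))² = (-270 + 38)² = (-232)² = 53824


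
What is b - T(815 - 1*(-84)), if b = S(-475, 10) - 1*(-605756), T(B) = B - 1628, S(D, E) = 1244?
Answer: 607729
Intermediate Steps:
T(B) = -1628 + B
b = 607000 (b = 1244 - 1*(-605756) = 1244 + 605756 = 607000)
b - T(815 - 1*(-84)) = 607000 - (-1628 + (815 - 1*(-84))) = 607000 - (-1628 + (815 + 84)) = 607000 - (-1628 + 899) = 607000 - 1*(-729) = 607000 + 729 = 607729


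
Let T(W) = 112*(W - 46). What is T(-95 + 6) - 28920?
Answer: -44040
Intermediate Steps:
T(W) = -5152 + 112*W (T(W) = 112*(-46 + W) = -5152 + 112*W)
T(-95 + 6) - 28920 = (-5152 + 112*(-95 + 6)) - 28920 = (-5152 + 112*(-89)) - 28920 = (-5152 - 9968) - 28920 = -15120 - 28920 = -44040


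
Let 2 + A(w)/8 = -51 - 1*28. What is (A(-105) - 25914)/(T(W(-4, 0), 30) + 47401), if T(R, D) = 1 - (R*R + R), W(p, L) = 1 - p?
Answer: -13281/23686 ≈ -0.56071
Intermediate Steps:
A(w) = -648 (A(w) = -16 + 8*(-51 - 1*28) = -16 + 8*(-51 - 28) = -16 + 8*(-79) = -16 - 632 = -648)
T(R, D) = 1 - R - R² (T(R, D) = 1 - (R² + R) = 1 - (R + R²) = 1 + (-R - R²) = 1 - R - R²)
(A(-105) - 25914)/(T(W(-4, 0), 30) + 47401) = (-648 - 25914)/((1 - (1 - 1*(-4)) - (1 - 1*(-4))²) + 47401) = -26562/((1 - (1 + 4) - (1 + 4)²) + 47401) = -26562/((1 - 1*5 - 1*5²) + 47401) = -26562/((1 - 5 - 1*25) + 47401) = -26562/((1 - 5 - 25) + 47401) = -26562/(-29 + 47401) = -26562/47372 = -26562*1/47372 = -13281/23686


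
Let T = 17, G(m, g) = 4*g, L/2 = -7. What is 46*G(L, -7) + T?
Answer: -1271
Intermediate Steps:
L = -14 (L = 2*(-7) = -14)
46*G(L, -7) + T = 46*(4*(-7)) + 17 = 46*(-28) + 17 = -1288 + 17 = -1271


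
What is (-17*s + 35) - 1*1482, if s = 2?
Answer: -1481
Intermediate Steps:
(-17*s + 35) - 1*1482 = (-17*2 + 35) - 1*1482 = (-34 + 35) - 1482 = 1 - 1482 = -1481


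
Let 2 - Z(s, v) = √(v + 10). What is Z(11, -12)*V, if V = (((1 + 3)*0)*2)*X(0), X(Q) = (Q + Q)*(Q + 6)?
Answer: 0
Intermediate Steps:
Z(s, v) = 2 - √(10 + v) (Z(s, v) = 2 - √(v + 10) = 2 - √(10 + v))
X(Q) = 2*Q*(6 + Q) (X(Q) = (2*Q)*(6 + Q) = 2*Q*(6 + Q))
V = 0 (V = (((1 + 3)*0)*2)*(2*0*(6 + 0)) = ((4*0)*2)*(2*0*6) = (0*2)*0 = 0*0 = 0)
Z(11, -12)*V = (2 - √(10 - 12))*0 = (2 - √(-2))*0 = (2 - I*√2)*0 = 0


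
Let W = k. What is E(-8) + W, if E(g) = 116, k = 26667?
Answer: 26783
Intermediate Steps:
W = 26667
E(-8) + W = 116 + 26667 = 26783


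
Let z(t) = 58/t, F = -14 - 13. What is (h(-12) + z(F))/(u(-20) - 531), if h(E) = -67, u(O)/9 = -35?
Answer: 1867/22842 ≈ 0.081735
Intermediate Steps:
u(O) = -315 (u(O) = 9*(-35) = -315)
F = -27
(h(-12) + z(F))/(u(-20) - 531) = (-67 + 58/(-27))/(-315 - 531) = (-67 + 58*(-1/27))/(-846) = (-67 - 58/27)*(-1/846) = -1867/27*(-1/846) = 1867/22842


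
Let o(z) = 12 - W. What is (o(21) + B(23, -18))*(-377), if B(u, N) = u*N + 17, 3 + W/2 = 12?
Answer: 151931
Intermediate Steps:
W = 18 (W = -6 + 2*12 = -6 + 24 = 18)
B(u, N) = 17 + N*u (B(u, N) = N*u + 17 = 17 + N*u)
o(z) = -6 (o(z) = 12 - 1*18 = 12 - 18 = -6)
(o(21) + B(23, -18))*(-377) = (-6 + (17 - 18*23))*(-377) = (-6 + (17 - 414))*(-377) = (-6 - 397)*(-377) = -403*(-377) = 151931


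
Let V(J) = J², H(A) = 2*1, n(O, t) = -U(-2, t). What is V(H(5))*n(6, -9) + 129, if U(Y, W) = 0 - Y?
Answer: 121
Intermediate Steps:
U(Y, W) = -Y
n(O, t) = -2 (n(O, t) = -(-1)*(-2) = -1*2 = -2)
H(A) = 2
V(H(5))*n(6, -9) + 129 = 2²*(-2) + 129 = 4*(-2) + 129 = -8 + 129 = 121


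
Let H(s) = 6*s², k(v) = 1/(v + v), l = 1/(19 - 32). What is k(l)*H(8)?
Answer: -2496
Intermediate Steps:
l = -1/13 (l = 1/(-13) = -1/13 ≈ -0.076923)
k(v) = 1/(2*v)
k(l)*H(8) = (1/(2*(-1/13)))*(6*8²) = ((½)*(-13))*(6*64) = -13/2*384 = -2496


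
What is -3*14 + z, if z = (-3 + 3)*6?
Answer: -42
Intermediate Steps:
z = 0 (z = 0*6 = 0)
-3*14 + z = -3*14 + 0 = -42 + 0 = -42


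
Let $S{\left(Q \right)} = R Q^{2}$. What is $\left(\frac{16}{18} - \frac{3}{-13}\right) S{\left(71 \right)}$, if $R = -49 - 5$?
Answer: $- \frac{3962226}{13} \approx -3.0479 \cdot 10^{5}$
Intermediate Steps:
$R = -54$
$S{\left(Q \right)} = - 54 Q^{2}$
$\left(\frac{16}{18} - \frac{3}{-13}\right) S{\left(71 \right)} = \left(\frac{16}{18} - \frac{3}{-13}\right) \left(- 54 \cdot 71^{2}\right) = \left(16 \cdot \frac{1}{18} - - \frac{3}{13}\right) \left(\left(-54\right) 5041\right) = \left(\frac{8}{9} + \frac{3}{13}\right) \left(-272214\right) = \frac{131}{117} \left(-272214\right) = - \frac{3962226}{13}$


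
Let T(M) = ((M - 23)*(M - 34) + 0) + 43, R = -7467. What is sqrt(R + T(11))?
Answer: 2*I*sqrt(1787) ≈ 84.546*I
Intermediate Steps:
T(M) = 43 + (-34 + M)*(-23 + M) (T(M) = ((-23 + M)*(-34 + M) + 0) + 43 = ((-34 + M)*(-23 + M) + 0) + 43 = (-34 + M)*(-23 + M) + 43 = 43 + (-34 + M)*(-23 + M))
sqrt(R + T(11)) = sqrt(-7467 + (825 + 11**2 - 57*11)) = sqrt(-7467 + (825 + 121 - 627)) = sqrt(-7467 + 319) = sqrt(-7148) = 2*I*sqrt(1787)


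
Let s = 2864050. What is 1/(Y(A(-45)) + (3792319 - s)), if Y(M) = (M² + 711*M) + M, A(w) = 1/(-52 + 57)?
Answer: 25/23210286 ≈ 1.0771e-6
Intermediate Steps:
A(w) = ⅕ (A(w) = 1/5 = ⅕)
Y(M) = M² + 712*M
1/(Y(A(-45)) + (3792319 - s)) = 1/((712 + ⅕)/5 + (3792319 - 1*2864050)) = 1/((⅕)*(3561/5) + (3792319 - 2864050)) = 1/(3561/25 + 928269) = 1/(23210286/25) = 25/23210286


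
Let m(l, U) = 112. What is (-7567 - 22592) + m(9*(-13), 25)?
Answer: -30047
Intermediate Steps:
(-7567 - 22592) + m(9*(-13), 25) = (-7567 - 22592) + 112 = -30159 + 112 = -30047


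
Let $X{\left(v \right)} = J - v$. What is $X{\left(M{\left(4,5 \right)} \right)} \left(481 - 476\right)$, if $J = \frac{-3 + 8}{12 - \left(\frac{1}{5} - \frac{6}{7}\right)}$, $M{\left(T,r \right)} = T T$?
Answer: $- \frac{34565}{443} \approx -78.025$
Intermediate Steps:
$M{\left(T,r \right)} = T^{2}$
$J = \frac{175}{443}$ ($J = \frac{5}{12 - - \frac{23}{35}} = \frac{5}{12 + \left(- \frac{1}{5} + \frac{6}{7}\right)} = \frac{5}{12 + \frac{23}{35}} = \frac{5}{\frac{443}{35}} = 5 \cdot \frac{35}{443} = \frac{175}{443} \approx 0.39503$)
$X{\left(v \right)} = \frac{175}{443} - v$
$X{\left(M{\left(4,5 \right)} \right)} \left(481 - 476\right) = \left(\frac{175}{443} - 4^{2}\right) \left(481 - 476\right) = \left(\frac{175}{443} - 16\right) 5 = \left(- \frac{6913}{443}\right) 5 = - \frac{34565}{443}$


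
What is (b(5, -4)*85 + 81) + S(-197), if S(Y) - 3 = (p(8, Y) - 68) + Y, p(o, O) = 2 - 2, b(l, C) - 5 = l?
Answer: 669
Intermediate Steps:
b(l, C) = 5 + l
p(o, O) = 0
S(Y) = -65 + Y (S(Y) = 3 + ((0 - 68) + Y) = 3 + (-68 + Y) = -65 + Y)
(b(5, -4)*85 + 81) + S(-197) = ((5 + 5)*85 + 81) + (-65 - 197) = (10*85 + 81) - 262 = (850 + 81) - 262 = 931 - 262 = 669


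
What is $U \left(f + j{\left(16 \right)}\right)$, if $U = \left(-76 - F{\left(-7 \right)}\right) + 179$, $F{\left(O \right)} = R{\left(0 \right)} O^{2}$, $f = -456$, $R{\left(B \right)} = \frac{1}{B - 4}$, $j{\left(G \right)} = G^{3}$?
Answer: $419510$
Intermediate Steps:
$R{\left(B \right)} = \frac{1}{-4 + B}$
$F{\left(O \right)} = - \frac{O^{2}}{4}$ ($F{\left(O \right)} = \frac{O^{2}}{-4 + 0} = \frac{O^{2}}{-4} = - \frac{O^{2}}{4}$)
$U = \frac{461}{4}$ ($U = \left(-76 - - \frac{\left(-7\right)^{2}}{4}\right) + 179 = \left(-76 - \left(- \frac{1}{4}\right) 49\right) + 179 = \left(-76 - - \frac{49}{4}\right) + 179 = \left(-76 + \frac{49}{4}\right) + 179 = - \frac{255}{4} + 179 = \frac{461}{4} \approx 115.25$)
$U \left(f + j{\left(16 \right)}\right) = \frac{461 \left(-456 + 16^{3}\right)}{4} = \frac{461 \left(-456 + 4096\right)}{4} = \frac{461}{4} \cdot 3640 = 419510$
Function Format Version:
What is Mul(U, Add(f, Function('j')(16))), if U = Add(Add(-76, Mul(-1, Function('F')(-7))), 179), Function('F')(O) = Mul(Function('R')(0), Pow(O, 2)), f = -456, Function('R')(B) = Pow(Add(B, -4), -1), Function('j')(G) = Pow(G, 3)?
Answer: 419510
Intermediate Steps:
Function('R')(B) = Pow(Add(-4, B), -1)
Function('F')(O) = Mul(Rational(-1, 4), Pow(O, 2)) (Function('F')(O) = Mul(Pow(Add(-4, 0), -1), Pow(O, 2)) = Mul(Pow(-4, -1), Pow(O, 2)) = Mul(Rational(-1, 4), Pow(O, 2)))
U = Rational(461, 4) (U = Add(Add(-76, Mul(-1, Mul(Rational(-1, 4), Pow(-7, 2)))), 179) = Add(Add(-76, Mul(-1, Mul(Rational(-1, 4), 49))), 179) = Add(Add(-76, Mul(-1, Rational(-49, 4))), 179) = Add(Add(-76, Rational(49, 4)), 179) = Add(Rational(-255, 4), 179) = Rational(461, 4) ≈ 115.25)
Mul(U, Add(f, Function('j')(16))) = Mul(Rational(461, 4), Add(-456, Pow(16, 3))) = Mul(Rational(461, 4), Add(-456, 4096)) = Mul(Rational(461, 4), 3640) = 419510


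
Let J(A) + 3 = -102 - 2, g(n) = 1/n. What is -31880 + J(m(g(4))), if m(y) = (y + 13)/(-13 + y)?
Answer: -31987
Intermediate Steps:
m(y) = (13 + y)/(-13 + y)
J(A) = -107 (J(A) = -3 + (-102 - 2) = -3 - 104 = -107)
-31880 + J(m(g(4))) = -31880 - 107 = -31987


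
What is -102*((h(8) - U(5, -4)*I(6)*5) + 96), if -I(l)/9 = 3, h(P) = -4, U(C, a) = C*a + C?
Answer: 197166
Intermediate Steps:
U(C, a) = C + C*a
I(l) = -27 (I(l) = -9*3 = -27)
-102*((h(8) - U(5, -4)*I(6)*5) + 96) = -102*((-4 - (5*(1 - 4))*(-27)*5) + 96) = -102*((-4 - (5*(-3))*(-27)*5) + 96) = -102*((-4 - (-15*(-27))*5) + 96) = -102*((-4 - 405*5) + 96) = -102*((-4 - 1*2025) + 96) = -102*((-4 - 2025) + 96) = -102*(-2029 + 96) = -102*(-1933) = 197166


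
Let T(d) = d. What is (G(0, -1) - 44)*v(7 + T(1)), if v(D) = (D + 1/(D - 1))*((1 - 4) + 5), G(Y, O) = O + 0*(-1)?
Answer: -5130/7 ≈ -732.86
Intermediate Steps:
G(Y, O) = O (G(Y, O) = O + 0 = O)
v(D) = 2*D + 2/(-1 + D) (v(D) = (D + 1/(-1 + D))*(-3 + 5) = (D + 1/(-1 + D))*2 = 2*D + 2/(-1 + D))
(G(0, -1) - 44)*v(7 + T(1)) = (-1 - 44)*(2*(1 + (7 + 1)**2 - (7 + 1))/(-1 + (7 + 1))) = -90*(1 + 8**2 - 1*8)/(-1 + 8) = -90*(1 + 64 - 8)/7 = -90*57/7 = -45*114/7 = -5130/7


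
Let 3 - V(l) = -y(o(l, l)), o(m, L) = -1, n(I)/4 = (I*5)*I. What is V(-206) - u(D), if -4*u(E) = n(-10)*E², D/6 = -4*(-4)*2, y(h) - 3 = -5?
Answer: 18432001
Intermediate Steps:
n(I) = 20*I² (n(I) = 4*((I*5)*I) = 4*((5*I)*I) = 4*(5*I²) = 20*I²)
y(h) = -2 (y(h) = 3 - 5 = -2)
V(l) = 1 (V(l) = 3 - (-1)*(-2) = 3 - 1*2 = 3 - 2 = 1)
D = 192 (D = 6*(-4*(-4)*2) = 6*(16*2) = 6*32 = 192)
u(E) = -500*E² (u(E) = -20*(-10)²*E²/4 = -20*100*E²/4 = -500*E²)
V(-206) - u(D) = 1 - (-500)*192² = 1 - (-500)*36864 = 1 - 1*(-18432000) = 1 + 18432000 = 18432001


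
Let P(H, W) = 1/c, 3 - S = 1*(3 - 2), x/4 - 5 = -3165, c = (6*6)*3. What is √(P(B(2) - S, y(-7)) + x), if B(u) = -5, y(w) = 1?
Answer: I*√4095357/18 ≈ 112.43*I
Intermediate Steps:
c = 108 (c = 36*3 = 108)
x = -12640 (x = 20 + 4*(-3165) = 20 - 12660 = -12640)
S = 2 (S = 3 - (3 - 2) = 3 - 1 = 2)
P(H, W) = 1/108
√(P(B(2) - S, y(-7)) + x) = √(1/108 - 12640) = √(-1365119/108) = I*√4095357/18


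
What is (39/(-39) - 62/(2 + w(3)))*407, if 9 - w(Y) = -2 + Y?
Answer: -14652/5 ≈ -2930.4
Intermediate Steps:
w(Y) = 11 - Y (w(Y) = 9 - (-2 + Y) = 9 + (2 - Y) = 11 - Y)
(39/(-39) - 62/(2 + w(3)))*407 = (39/(-39) - 62/(2 + (11 - 1*3)))*407 = (39*(-1/39) - 62/(2 + (11 - 3)))*407 = (-1 - 62/(2 + 8))*407 = (-1 - 62/(10*1))*407 = (-1 - 62/10)*407 = (-1 - 62*⅒)*407 = (-1 - 31/5)*407 = -36/5*407 = -14652/5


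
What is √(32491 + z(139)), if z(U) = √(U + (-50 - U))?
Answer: √(32491 + 5*I*√2) ≈ 180.25 + 0.02*I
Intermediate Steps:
z(U) = 5*I*√2 (z(U) = √(-50) = 5*I*√2)
√(32491 + z(139)) = √(32491 + 5*I*√2)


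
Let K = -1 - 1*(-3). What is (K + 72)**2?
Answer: 5476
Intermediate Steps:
K = 2 (K = -1 + 3 = 2)
(K + 72)**2 = (2 + 72)**2 = 74**2 = 5476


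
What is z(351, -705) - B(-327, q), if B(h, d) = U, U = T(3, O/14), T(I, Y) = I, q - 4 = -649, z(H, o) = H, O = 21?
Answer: 348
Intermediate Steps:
q = -645 (q = 4 - 649 = -645)
U = 3
B(h, d) = 3
z(351, -705) - B(-327, q) = 351 - 1*3 = 351 - 3 = 348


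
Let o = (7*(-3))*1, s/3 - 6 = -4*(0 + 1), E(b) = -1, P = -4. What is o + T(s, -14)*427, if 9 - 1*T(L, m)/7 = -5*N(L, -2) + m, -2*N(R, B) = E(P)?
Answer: 152397/2 ≈ 76199.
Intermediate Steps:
N(R, B) = 1/2 (N(R, B) = -1/2*(-1) = 1/2)
s = 6 (s = 18 + 3*(-4*(0 + 1)) = 18 + 3*(-4*1) = 18 + 3*(-4) = 18 - 12 = 6)
T(L, m) = 161/2 - 7*m (T(L, m) = 63 - 7*(-5*1/2 + m) = 63 - 7*(-5/2 + m) = 63 + (35/2 - 7*m) = 161/2 - 7*m)
o = -21 (o = -21*1 = -21)
o + T(s, -14)*427 = -21 + (161/2 - 7*(-14))*427 = -21 + (161/2 + 98)*427 = -21 + (357/2)*427 = -21 + 152439/2 = 152397/2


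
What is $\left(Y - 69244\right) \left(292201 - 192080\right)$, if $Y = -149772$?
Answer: $-21928100936$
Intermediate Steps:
$\left(Y - 69244\right) \left(292201 - 192080\right) = \left(-149772 - 69244\right) \left(292201 - 192080\right) = \left(-219016\right) 100121 = -21928100936$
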